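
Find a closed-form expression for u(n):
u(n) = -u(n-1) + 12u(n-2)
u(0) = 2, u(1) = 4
Characteristic equation: x² + x - 12 = 0, which factors as (x - (-4))(x - (3)) = 0.
Roots r₁ = -4, r₂ = 3 (distinct).
General solution: u(n) = A·(-4)^n + B·(3)^n.
From u(0) = 2: A + B = 2.
From u(1) = 4: -4A + 3B = 4.
Solving: A = \frac{2}{7}, B = \frac{12}{7}.
So u(n) = \frac{2 \left(-4\right)^{n}}{7} + \frac{12 \cdot 3^{n}}{7}.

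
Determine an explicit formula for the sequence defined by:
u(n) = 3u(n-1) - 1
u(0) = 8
First-order linear non-homogeneous.
Homogeneous solution: u_h(n) = A·(3)^n.
Try constant particular solution u_p = K: K = 3K - 1 ⇒ K = \frac{1}{2}.
General: u(n) = A·(3)^n + \frac{1}{2}.
Apply u(0) = 8: A + \frac{1}{2} = 8 ⇒ A = \frac{15}{2}.
So u(n) = \frac{15 \cdot 3^{n}}{2} + \frac{1}{2}.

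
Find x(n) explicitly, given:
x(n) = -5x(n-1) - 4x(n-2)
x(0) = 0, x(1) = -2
Characteristic equation: x² + 5x + 4 = 0, which factors as (x - (-1))(x - (-4)) = 0.
Roots r₁ = -1, r₂ = -4 (distinct).
General solution: x(n) = A·(-1)^n + B·(-4)^n.
From x(0) = 0: A + B = 0.
From x(1) = -2: -A - 4B = -2.
Solving: A = - \frac{2}{3}, B = \frac{2}{3}.
So x(n) = - \frac{2 \left(-1\right)^{n}}{3} + \frac{2 \left(-4\right)^{n}}{3}.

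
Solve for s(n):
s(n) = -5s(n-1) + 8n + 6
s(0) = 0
First-order linear with linear forcing.
Homogeneous solution: s_h(n) = A·(-5)^n.
Try particular s_p(n) = pn + q. Substituting:
  pn + q = -5(p(n-1) + q) + 8n + 6.
Matching the n-coefficient: p = -5p + 8 ⇒ p = \frac{4}{3}.
Matching constants: q = 5p - 5q + 6 ⇒ q = \frac{19}{9}.
General: s(n) = A·(-5)^n + \frac{4 n}{3} + \frac{19}{9}.
Apply s(0) = 0: A + \frac{19}{9} = 0 ⇒ A = - \frac{19}{9}.
So s(n) = - \frac{19 \left(-5\right)^{n}}{9} + \frac{4 n}{3} + \frac{19}{9}.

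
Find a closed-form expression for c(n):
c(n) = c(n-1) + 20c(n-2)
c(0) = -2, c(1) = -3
Characteristic equation: x² - x - 20 = 0, which factors as (x - (-4))(x - (5)) = 0.
Roots r₁ = -4, r₂ = 5 (distinct).
General solution: c(n) = A·(-4)^n + B·(5)^n.
From c(0) = -2: A + B = -2.
From c(1) = -3: -4A + 5B = -3.
Solving: A = - \frac{7}{9}, B = - \frac{11}{9}.
So c(n) = - \frac{7 \left(-4\right)^{n}}{9} - \frac{11 \cdot 5^{n}}{9}.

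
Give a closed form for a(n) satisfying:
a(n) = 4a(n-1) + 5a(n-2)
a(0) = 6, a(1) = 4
Characteristic equation: x² - 4x - 5 = 0, which factors as (x - (5))(x - (-1)) = 0.
Roots r₁ = 5, r₂ = -1 (distinct).
General solution: a(n) = A·(5)^n + B·(-1)^n.
From a(0) = 6: A + B = 6.
From a(1) = 4: 5A - B = 4.
Solving: A = \frac{5}{3}, B = \frac{13}{3}.
So a(n) = \frac{13 \left(-1\right)^{n}}{3} + \frac{5 \cdot 5^{n}}{3}.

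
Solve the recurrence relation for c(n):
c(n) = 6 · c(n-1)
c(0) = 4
Pure geometric recurrence with ratio 6.
By induction c(n) = c(0) · (6)^n = 4 \cdot 6^{n}.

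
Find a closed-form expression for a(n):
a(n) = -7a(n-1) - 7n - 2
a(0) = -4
First-order linear with linear forcing.
Homogeneous solution: a_h(n) = A·(-7)^n.
Try particular a_p(n) = pn + q. Substituting:
  pn + q = -7(p(n-1) + q) - 7n - 2.
Matching the n-coefficient: p = -7p - 7 ⇒ p = - \frac{7}{8}.
Matching constants: q = 7p - 7q - 2 ⇒ q = - \frac{65}{64}.
General: a(n) = A·(-7)^n - \frac{7 n}{8} - \frac{65}{64}.
Apply a(0) = -4: A - \frac{65}{64} = -4 ⇒ A = - \frac{191}{64}.
So a(n) = - \frac{191 \left(-7\right)^{n}}{64} - \frac{7 n}{8} - \frac{65}{64}.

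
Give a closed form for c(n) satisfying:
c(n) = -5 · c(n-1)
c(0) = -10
Pure geometric recurrence with ratio -5.
By induction c(n) = c(0) · (-5)^n = - 10 \left(-5\right)^{n}.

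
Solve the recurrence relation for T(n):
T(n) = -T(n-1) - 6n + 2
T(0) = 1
First-order linear with linear forcing.
Homogeneous solution: T_h(n) = A·(-1)^n.
Try particular T_p(n) = pn + q. Substituting:
  pn + q = -(p(n-1) + q) - 6n + 2.
Matching the n-coefficient: p = -p - 6 ⇒ p = -3.
Matching constants: q = p - q + 2 ⇒ q = - \frac{1}{2}.
General: T(n) = A·(-1)^n - 3 n - \frac{1}{2}.
Apply T(0) = 1: A - \frac{1}{2} = 1 ⇒ A = \frac{3}{2}.
So T(n) = \frac{3 \left(-1\right)^{n}}{2} - 3 n - \frac{1}{2}.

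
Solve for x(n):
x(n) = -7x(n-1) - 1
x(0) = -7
First-order linear non-homogeneous.
Homogeneous solution: x_h(n) = A·(-7)^n.
Try constant particular solution x_p = K: K = -7K - 1 ⇒ K = - \frac{1}{8}.
General: x(n) = A·(-7)^n - \frac{1}{8}.
Apply x(0) = -7: A - \frac{1}{8} = -7 ⇒ A = - \frac{55}{8}.
So x(n) = - \frac{55 \left(-7\right)^{n}}{8} - \frac{1}{8}.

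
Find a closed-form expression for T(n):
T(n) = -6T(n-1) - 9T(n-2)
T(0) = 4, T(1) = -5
Characteristic equation: x² + 6x + 9 = 0, which is (x - (-3))².
Repeated root r = -3.
General solution: T(n) = (A + Bn)·(-3)^n.
From T(0) = 4: A = 4.
From T(1) = -5: (A + B)·(-3) = -5 ⇒ B = - \frac{7}{3}.
So T(n) = \left(4 - \frac{7 n}{3}\right) \cdot (-3)^n.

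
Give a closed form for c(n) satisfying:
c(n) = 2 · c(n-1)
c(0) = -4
Pure geometric recurrence with ratio 2.
By induction c(n) = c(0) · (2)^n = - 4 \cdot 2^{n}.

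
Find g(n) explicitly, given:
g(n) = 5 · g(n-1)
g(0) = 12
Pure geometric recurrence with ratio 5.
By induction g(n) = g(0) · (5)^n = 12 \cdot 5^{n}.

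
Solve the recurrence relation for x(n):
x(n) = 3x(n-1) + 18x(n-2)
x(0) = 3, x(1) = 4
Characteristic equation: x² - 3x - 18 = 0, which factors as (x - (-3))(x - (6)) = 0.
Roots r₁ = -3, r₂ = 6 (distinct).
General solution: x(n) = A·(-3)^n + B·(6)^n.
From x(0) = 3: A + B = 3.
From x(1) = 4: -3A + 6B = 4.
Solving: A = \frac{14}{9}, B = \frac{13}{9}.
So x(n) = \frac{14 \left(-3\right)^{n}}{9} + \frac{13 \cdot 6^{n}}{9}.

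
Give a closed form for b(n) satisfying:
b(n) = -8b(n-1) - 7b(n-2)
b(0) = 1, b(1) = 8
Characteristic equation: x² + 8x + 7 = 0, which factors as (x - (-1))(x - (-7)) = 0.
Roots r₁ = -1, r₂ = -7 (distinct).
General solution: b(n) = A·(-1)^n + B·(-7)^n.
From b(0) = 1: A + B = 1.
From b(1) = 8: -A - 7B = 8.
Solving: A = \frac{5}{2}, B = - \frac{3}{2}.
So b(n) = \frac{5 \left(-1\right)^{n}}{2} - \frac{3 \left(-7\right)^{n}}{2}.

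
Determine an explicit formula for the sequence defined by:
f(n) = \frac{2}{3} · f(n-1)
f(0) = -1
Pure geometric recurrence with ratio \frac{2}{3}.
By induction f(n) = f(0) · (\frac{2}{3})^n = - \left(\frac{2}{3}\right)^{n}.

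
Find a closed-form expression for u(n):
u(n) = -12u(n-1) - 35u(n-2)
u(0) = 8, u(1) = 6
Characteristic equation: x² + 12x + 35 = 0, which factors as (x - (-5))(x - (-7)) = 0.
Roots r₁ = -5, r₂ = -7 (distinct).
General solution: u(n) = A·(-5)^n + B·(-7)^n.
From u(0) = 8: A + B = 8.
From u(1) = 6: -5A - 7B = 6.
Solving: A = 31, B = -23.
So u(n) = 31 \left(-5\right)^{n} - 23 \left(-7\right)^{n}.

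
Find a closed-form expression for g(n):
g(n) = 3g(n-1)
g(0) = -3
This is a homogeneous first-order recurrence with ratio 3.
By induction g(n) = g(0) · (3)^n = - 3 \cdot 3^{n}.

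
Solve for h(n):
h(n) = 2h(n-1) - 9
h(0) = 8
First-order linear non-homogeneous.
Homogeneous solution: h_h(n) = A·(2)^n.
Try constant particular solution h_p = K: K = 2K - 9 ⇒ K = 9.
General: h(n) = A·(2)^n + 9.
Apply h(0) = 8: A + 9 = 8 ⇒ A = -1.
So h(n) = 9 - 2^{n}.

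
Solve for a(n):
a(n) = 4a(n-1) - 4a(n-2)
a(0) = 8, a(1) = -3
Characteristic equation: x² - 4x + 4 = 0, which is (x - (2))².
Repeated root r = 2.
General solution: a(n) = (A + Bn)·(2)^n.
From a(0) = 8: A = 8.
From a(1) = -3: (A + B)·(2) = -3 ⇒ B = - \frac{19}{2}.
So a(n) = \left(8 - \frac{19 n}{2}\right) \cdot (2)^n.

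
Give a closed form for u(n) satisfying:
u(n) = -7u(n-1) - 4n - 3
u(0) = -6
First-order linear with linear forcing.
Homogeneous solution: u_h(n) = A·(-7)^n.
Try particular u_p(n) = pn + q. Substituting:
  pn + q = -7(p(n-1) + q) - 4n - 3.
Matching the n-coefficient: p = -7p - 4 ⇒ p = - \frac{1}{2}.
Matching constants: q = 7p - 7q - 3 ⇒ q = - \frac{13}{16}.
General: u(n) = A·(-7)^n - \frac{n}{2} - \frac{13}{16}.
Apply u(0) = -6: A - \frac{13}{16} = -6 ⇒ A = - \frac{83}{16}.
So u(n) = - \frac{83 \left(-7\right)^{n}}{16} - \frac{n}{2} - \frac{13}{16}.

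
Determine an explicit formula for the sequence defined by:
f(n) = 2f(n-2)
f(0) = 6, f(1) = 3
Characteristic equation: x² - 2 = 0.
Discriminant Δ = (0)² + 4·(2) = 8.
Roots r₁,₂ = (0 ± √8)/2, so r₁ = \sqrt{2}, r₂ = - \sqrt{2}.
General solution: f(n) = A·r₁^n + B·r₂^n.
From the initial conditions, A + B = 6 and r₁A + r₂B = 3.
Since r₁ - r₂ = √8: A = (3 - (6)r₂)/√8 = \frac{3 \sqrt{2}}{4} + 3, and B = 6 - A = 3 - \frac{3 \sqrt{2}}{4}.
So f(n) = \left(\frac{3 \sqrt{2}}{4} + 3\right)\left(\sqrt{2}\right)^n + \left(3 - \frac{3 \sqrt{2}}{4}\right)\left(- \sqrt{2}\right)^n.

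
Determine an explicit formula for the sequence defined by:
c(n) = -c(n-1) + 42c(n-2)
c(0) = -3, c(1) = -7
Characteristic equation: x² + x - 42 = 0, which factors as (x - (-7))(x - (6)) = 0.
Roots r₁ = -7, r₂ = 6 (distinct).
General solution: c(n) = A·(-7)^n + B·(6)^n.
From c(0) = -3: A + B = -3.
From c(1) = -7: -7A + 6B = -7.
Solving: A = - \frac{11}{13}, B = - \frac{28}{13}.
So c(n) = - \frac{11 \left(-7\right)^{n}}{13} - \frac{28 \cdot 6^{n}}{13}.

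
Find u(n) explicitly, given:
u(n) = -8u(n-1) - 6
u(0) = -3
First-order linear non-homogeneous.
Homogeneous solution: u_h(n) = A·(-8)^n.
Try constant particular solution u_p = K: K = -8K - 6 ⇒ K = - \frac{2}{3}.
General: u(n) = A·(-8)^n - \frac{2}{3}.
Apply u(0) = -3: A - \frac{2}{3} = -3 ⇒ A = - \frac{7}{3}.
So u(n) = - \frac{7 \left(-8\right)^{n}}{3} - \frac{2}{3}.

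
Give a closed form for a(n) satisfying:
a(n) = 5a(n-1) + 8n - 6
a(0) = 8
First-order linear with linear forcing.
Homogeneous solution: a_h(n) = A·(5)^n.
Try particular a_p(n) = pn + q. Substituting:
  pn + q = 5(p(n-1) + q) + 8n - 6.
Matching the n-coefficient: p = 5p + 8 ⇒ p = -2.
Matching constants: q = -5p + 5q - 6 ⇒ q = -1.
General: a(n) = A·(5)^n - 2 n - 1.
Apply a(0) = 8: A - 1 = 8 ⇒ A = 9.
So a(n) = 9 \cdot 5^{n} - 2 n - 1.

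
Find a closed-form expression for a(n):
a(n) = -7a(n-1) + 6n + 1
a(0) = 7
First-order linear with linear forcing.
Homogeneous solution: a_h(n) = A·(-7)^n.
Try particular a_p(n) = pn + q. Substituting:
  pn + q = -7(p(n-1) + q) + 6n + 1.
Matching the n-coefficient: p = -7p + 6 ⇒ p = \frac{3}{4}.
Matching constants: q = 7p - 7q + 1 ⇒ q = \frac{25}{32}.
General: a(n) = A·(-7)^n + \frac{3 n}{4} + \frac{25}{32}.
Apply a(0) = 7: A + \frac{25}{32} = 7 ⇒ A = \frac{199}{32}.
So a(n) = \frac{199 \left(-7\right)^{n}}{32} + \frac{3 n}{4} + \frac{25}{32}.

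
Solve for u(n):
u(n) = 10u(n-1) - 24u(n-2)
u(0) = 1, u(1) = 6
Characteristic equation: x² - 10x + 24 = 0, which factors as (x - (4))(x - (6)) = 0.
Roots r₁ = 4, r₂ = 6 (distinct).
General solution: u(n) = A·(4)^n + B·(6)^n.
From u(0) = 1: A + B = 1.
From u(1) = 6: 4A + 6B = 6.
Solving: A = 0, B = 1.
So u(n) = 6^{n}.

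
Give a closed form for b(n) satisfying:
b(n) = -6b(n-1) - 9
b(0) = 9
First-order linear non-homogeneous.
Homogeneous solution: b_h(n) = A·(-6)^n.
Try constant particular solution b_p = K: K = -6K - 9 ⇒ K = - \frac{9}{7}.
General: b(n) = A·(-6)^n - \frac{9}{7}.
Apply b(0) = 9: A - \frac{9}{7} = 9 ⇒ A = \frac{72}{7}.
So b(n) = \frac{72 \left(-6\right)^{n}}{7} - \frac{9}{7}.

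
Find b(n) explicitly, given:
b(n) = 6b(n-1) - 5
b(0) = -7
First-order linear non-homogeneous.
Homogeneous solution: b_h(n) = A·(6)^n.
Try constant particular solution b_p = K: K = 6K - 5 ⇒ K = 1.
General: b(n) = A·(6)^n + 1.
Apply b(0) = -7: A + 1 = -7 ⇒ A = -8.
So b(n) = 1 - 8 \cdot 6^{n}.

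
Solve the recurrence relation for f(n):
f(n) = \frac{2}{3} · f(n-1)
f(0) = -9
Pure geometric recurrence with ratio \frac{2}{3}.
By induction f(n) = f(0) · (\frac{2}{3})^n = - 9 \left(\frac{2}{3}\right)^{n}.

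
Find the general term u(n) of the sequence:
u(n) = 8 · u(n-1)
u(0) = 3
Pure geometric recurrence with ratio 8.
By induction u(n) = u(0) · (8)^n = 3 \cdot 8^{n}.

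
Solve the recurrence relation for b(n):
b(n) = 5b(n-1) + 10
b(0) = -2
First-order linear non-homogeneous.
Homogeneous solution: b_h(n) = A·(5)^n.
Try constant particular solution b_p = K: K = 5K + 10 ⇒ K = - \frac{5}{2}.
General: b(n) = A·(5)^n - \frac{5}{2}.
Apply b(0) = -2: A - \frac{5}{2} = -2 ⇒ A = \frac{1}{2}.
So b(n) = \frac{5^{n}}{2} - \frac{5}{2}.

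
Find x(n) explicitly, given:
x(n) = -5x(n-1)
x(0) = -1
This is a homogeneous first-order recurrence with ratio -5.
By induction x(n) = x(0) · (-5)^n = - \left(-5\right)^{n}.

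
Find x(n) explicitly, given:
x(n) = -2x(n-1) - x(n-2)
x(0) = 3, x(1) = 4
Characteristic equation: x² + 2x + 1 = 0, which is (x - (-1))².
Repeated root r = -1.
General solution: x(n) = (A + Bn)·(-1)^n.
From x(0) = 3: A = 3.
From x(1) = 4: (A + B)·(-1) = 4 ⇒ B = -7.
So x(n) = \left(3 - 7 n\right) \cdot (-1)^n.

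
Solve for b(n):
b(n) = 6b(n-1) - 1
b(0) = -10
First-order linear non-homogeneous.
Homogeneous solution: b_h(n) = A·(6)^n.
Try constant particular solution b_p = K: K = 6K - 1 ⇒ K = \frac{1}{5}.
General: b(n) = A·(6)^n + \frac{1}{5}.
Apply b(0) = -10: A + \frac{1}{5} = -10 ⇒ A = - \frac{51}{5}.
So b(n) = \frac{1}{5} - \frac{51 \cdot 6^{n}}{5}.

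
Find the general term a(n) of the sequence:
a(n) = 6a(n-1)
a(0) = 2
This is a homogeneous first-order recurrence with ratio 6.
By induction a(n) = a(0) · (6)^n = 2 \cdot 6^{n}.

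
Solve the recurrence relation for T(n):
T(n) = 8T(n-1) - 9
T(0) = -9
First-order linear non-homogeneous.
Homogeneous solution: T_h(n) = A·(8)^n.
Try constant particular solution T_p = K: K = 8K - 9 ⇒ K = \frac{9}{7}.
General: T(n) = A·(8)^n + \frac{9}{7}.
Apply T(0) = -9: A + \frac{9}{7} = -9 ⇒ A = - \frac{72}{7}.
So T(n) = \frac{9}{7} - \frac{72 \cdot 8^{n}}{7}.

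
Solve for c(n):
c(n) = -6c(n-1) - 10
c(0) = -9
First-order linear non-homogeneous.
Homogeneous solution: c_h(n) = A·(-6)^n.
Try constant particular solution c_p = K: K = -6K - 10 ⇒ K = - \frac{10}{7}.
General: c(n) = A·(-6)^n - \frac{10}{7}.
Apply c(0) = -9: A - \frac{10}{7} = -9 ⇒ A = - \frac{53}{7}.
So c(n) = - \frac{53 \left(-6\right)^{n}}{7} - \frac{10}{7}.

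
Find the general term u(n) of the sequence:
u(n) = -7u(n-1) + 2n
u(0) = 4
First-order linear with linear forcing.
Homogeneous solution: u_h(n) = A·(-7)^n.
Try particular u_p(n) = pn + q. Substituting:
  pn + q = -7(p(n-1) + q) + 2n.
Matching the n-coefficient: p = -7p + 2 ⇒ p = \frac{1}{4}.
Matching constants: q = 7p - 7q ⇒ q = \frac{7}{32}.
General: u(n) = A·(-7)^n + \frac{n}{4} + \frac{7}{32}.
Apply u(0) = 4: A + \frac{7}{32} = 4 ⇒ A = \frac{121}{32}.
So u(n) = \frac{121 \left(-7\right)^{n}}{32} + \frac{n}{4} + \frac{7}{32}.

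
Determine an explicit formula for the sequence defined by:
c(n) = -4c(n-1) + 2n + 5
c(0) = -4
First-order linear with linear forcing.
Homogeneous solution: c_h(n) = A·(-4)^n.
Try particular c_p(n) = pn + q. Substituting:
  pn + q = -4(p(n-1) + q) + 2n + 5.
Matching the n-coefficient: p = -4p + 2 ⇒ p = \frac{2}{5}.
Matching constants: q = 4p - 4q + 5 ⇒ q = \frac{33}{25}.
General: c(n) = A·(-4)^n + \frac{2 n}{5} + \frac{33}{25}.
Apply c(0) = -4: A + \frac{33}{25} = -4 ⇒ A = - \frac{133}{25}.
So c(n) = - \frac{133 \left(-4\right)^{n}}{25} + \frac{2 n}{5} + \frac{33}{25}.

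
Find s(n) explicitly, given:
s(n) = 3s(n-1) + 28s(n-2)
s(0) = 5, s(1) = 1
Characteristic equation: x² - 3x - 28 = 0, which factors as (x - (7))(x - (-4)) = 0.
Roots r₁ = 7, r₂ = -4 (distinct).
General solution: s(n) = A·(7)^n + B·(-4)^n.
From s(0) = 5: A + B = 5.
From s(1) = 1: 7A - 4B = 1.
Solving: A = \frac{21}{11}, B = \frac{34}{11}.
So s(n) = \frac{34 \left(-4\right)^{n}}{11} + \frac{21 \cdot 7^{n}}{11}.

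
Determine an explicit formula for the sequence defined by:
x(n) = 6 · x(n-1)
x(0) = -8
Pure geometric recurrence with ratio 6.
By induction x(n) = x(0) · (6)^n = - 8 \cdot 6^{n}.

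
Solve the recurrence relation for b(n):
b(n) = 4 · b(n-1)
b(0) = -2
Pure geometric recurrence with ratio 4.
By induction b(n) = b(0) · (4)^n = - 2 \cdot 4^{n}.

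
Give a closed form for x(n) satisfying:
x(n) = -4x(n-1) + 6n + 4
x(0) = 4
First-order linear with linear forcing.
Homogeneous solution: x_h(n) = A·(-4)^n.
Try particular x_p(n) = pn + q. Substituting:
  pn + q = -4(p(n-1) + q) + 6n + 4.
Matching the n-coefficient: p = -4p + 6 ⇒ p = \frac{6}{5}.
Matching constants: q = 4p - 4q + 4 ⇒ q = \frac{44}{25}.
General: x(n) = A·(-4)^n + \frac{6 n}{5} + \frac{44}{25}.
Apply x(0) = 4: A + \frac{44}{25} = 4 ⇒ A = \frac{56}{25}.
So x(n) = \frac{56 \left(-4\right)^{n}}{25} + \frac{6 n}{5} + \frac{44}{25}.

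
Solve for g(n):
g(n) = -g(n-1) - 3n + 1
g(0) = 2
First-order linear with linear forcing.
Homogeneous solution: g_h(n) = A·(-1)^n.
Try particular g_p(n) = pn + q. Substituting:
  pn + q = -(p(n-1) + q) - 3n + 1.
Matching the n-coefficient: p = -p - 3 ⇒ p = - \frac{3}{2}.
Matching constants: q = p - q + 1 ⇒ q = - \frac{1}{4}.
General: g(n) = A·(-1)^n - \frac{3 n}{2} - \frac{1}{4}.
Apply g(0) = 2: A - \frac{1}{4} = 2 ⇒ A = \frac{9}{4}.
So g(n) = \frac{9 \left(-1\right)^{n}}{4} - \frac{3 n}{2} - \frac{1}{4}.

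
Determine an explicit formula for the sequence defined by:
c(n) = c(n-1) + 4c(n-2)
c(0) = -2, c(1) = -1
Characteristic equation: x² - x - 4 = 0.
Discriminant Δ = (1)² + 4·(4) = 17.
Roots r₁,₂ = (1 ± √17)/2, so r₁ = \frac{1}{2} + \frac{\sqrt{17}}{2}, r₂ = \frac{1}{2} - \frac{\sqrt{17}}{2}.
General solution: c(n) = A·r₁^n + B·r₂^n.
From the initial conditions, A + B = -2 and r₁A + r₂B = -1.
Since r₁ - r₂ = √17: A = (-1 - (-2)r₂)/√17 = -1, and B = -2 - A = -1.
So c(n) = \left(-1\right)\left(\frac{1}{2} + \frac{\sqrt{17}}{2}\right)^n + \left(-1\right)\left(\frac{1}{2} - \frac{\sqrt{17}}{2}\right)^n.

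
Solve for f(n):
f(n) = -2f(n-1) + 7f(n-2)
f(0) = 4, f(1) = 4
Characteristic equation: x² + 2x - 7 = 0.
Discriminant Δ = (-2)² + 4·(7) = 32.
Roots r₁,₂ = (-2 ± √32)/2, so r₁ = -1 + 2 \sqrt{2}, r₂ = - 2 \sqrt{2} - 1.
General solution: f(n) = A·r₁^n + B·r₂^n.
From the initial conditions, A + B = 4 and r₁A + r₂B = 4.
Since r₁ - r₂ = √32: A = (4 - (4)r₂)/√32 = \sqrt{2} + 2, and B = 4 - A = 2 - \sqrt{2}.
So f(n) = \left(\sqrt{2} + 2\right)\left(-1 + 2 \sqrt{2}\right)^n + \left(2 - \sqrt{2}\right)\left(- 2 \sqrt{2} - 1\right)^n.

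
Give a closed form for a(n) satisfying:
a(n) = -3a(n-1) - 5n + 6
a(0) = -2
First-order linear with linear forcing.
Homogeneous solution: a_h(n) = A·(-3)^n.
Try particular a_p(n) = pn + q. Substituting:
  pn + q = -3(p(n-1) + q) - 5n + 6.
Matching the n-coefficient: p = -3p - 5 ⇒ p = - \frac{5}{4}.
Matching constants: q = 3p - 3q + 6 ⇒ q = \frac{9}{16}.
General: a(n) = A·(-3)^n - \frac{5 n}{4} + \frac{9}{16}.
Apply a(0) = -2: A + \frac{9}{16} = -2 ⇒ A = - \frac{41}{16}.
So a(n) = - \frac{41 \left(-3\right)^{n}}{16} - \frac{5 n}{4} + \frac{9}{16}.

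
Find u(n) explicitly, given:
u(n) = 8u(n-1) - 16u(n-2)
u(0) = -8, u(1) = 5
Characteristic equation: x² - 8x + 16 = 0, which is (x - (4))².
Repeated root r = 4.
General solution: u(n) = (A + Bn)·(4)^n.
From u(0) = -8: A = -8.
From u(1) = 5: (A + B)·(4) = 5 ⇒ B = \frac{37}{4}.
So u(n) = \left(\frac{37 n}{4} - 8\right) \cdot (4)^n.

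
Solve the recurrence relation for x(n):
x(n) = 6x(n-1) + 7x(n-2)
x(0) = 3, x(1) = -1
Characteristic equation: x² - 6x - 7 = 0, which factors as (x - (7))(x - (-1)) = 0.
Roots r₁ = 7, r₂ = -1 (distinct).
General solution: x(n) = A·(7)^n + B·(-1)^n.
From x(0) = 3: A + B = 3.
From x(1) = -1: 7A - B = -1.
Solving: A = \frac{1}{4}, B = \frac{11}{4}.
So x(n) = \frac{11 \left(-1\right)^{n}}{4} + \frac{7^{n}}{4}.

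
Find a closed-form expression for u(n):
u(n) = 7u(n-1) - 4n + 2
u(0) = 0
First-order linear with linear forcing.
Homogeneous solution: u_h(n) = A·(7)^n.
Try particular u_p(n) = pn + q. Substituting:
  pn + q = 7(p(n-1) + q) - 4n + 2.
Matching the n-coefficient: p = 7p - 4 ⇒ p = \frac{2}{3}.
Matching constants: q = -7p + 7q + 2 ⇒ q = \frac{4}{9}.
General: u(n) = A·(7)^n + \frac{2 n}{3} + \frac{4}{9}.
Apply u(0) = 0: A + \frac{4}{9} = 0 ⇒ A = - \frac{4}{9}.
So u(n) = - \frac{4 \cdot 7^{n}}{9} + \frac{2 n}{3} + \frac{4}{9}.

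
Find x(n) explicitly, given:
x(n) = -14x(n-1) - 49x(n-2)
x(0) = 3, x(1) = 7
Characteristic equation: x² + 14x + 49 = 0, which is (x - (-7))².
Repeated root r = -7.
General solution: x(n) = (A + Bn)·(-7)^n.
From x(0) = 3: A = 3.
From x(1) = 7: (A + B)·(-7) = 7 ⇒ B = -4.
So x(n) = \left(3 - 4 n\right) \cdot (-7)^n.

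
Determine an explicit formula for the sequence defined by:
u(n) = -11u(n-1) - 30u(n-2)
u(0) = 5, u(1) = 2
Characteristic equation: x² + 11x + 30 = 0, which factors as (x - (-6))(x - (-5)) = 0.
Roots r₁ = -6, r₂ = -5 (distinct).
General solution: u(n) = A·(-6)^n + B·(-5)^n.
From u(0) = 5: A + B = 5.
From u(1) = 2: -6A - 5B = 2.
Solving: A = -27, B = 32.
So u(n) = 32 \left(-5\right)^{n} - 27 \left(-6\right)^{n}.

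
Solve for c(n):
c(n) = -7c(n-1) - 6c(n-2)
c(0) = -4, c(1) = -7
Characteristic equation: x² + 7x + 6 = 0, which factors as (x - (-1))(x - (-6)) = 0.
Roots r₁ = -1, r₂ = -6 (distinct).
General solution: c(n) = A·(-1)^n + B·(-6)^n.
From c(0) = -4: A + B = -4.
From c(1) = -7: -A - 6B = -7.
Solving: A = - \frac{31}{5}, B = \frac{11}{5}.
So c(n) = - \frac{31 \left(-1\right)^{n}}{5} + \frac{11 \left(-6\right)^{n}}{5}.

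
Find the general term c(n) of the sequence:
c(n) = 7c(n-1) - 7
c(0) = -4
First-order linear non-homogeneous.
Homogeneous solution: c_h(n) = A·(7)^n.
Try constant particular solution c_p = K: K = 7K - 7 ⇒ K = \frac{7}{6}.
General: c(n) = A·(7)^n + \frac{7}{6}.
Apply c(0) = -4: A + \frac{7}{6} = -4 ⇒ A = - \frac{31}{6}.
So c(n) = \frac{7}{6} - \frac{31 \cdot 7^{n}}{6}.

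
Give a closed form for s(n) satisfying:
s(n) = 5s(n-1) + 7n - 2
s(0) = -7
First-order linear with linear forcing.
Homogeneous solution: s_h(n) = A·(5)^n.
Try particular s_p(n) = pn + q. Substituting:
  pn + q = 5(p(n-1) + q) + 7n - 2.
Matching the n-coefficient: p = 5p + 7 ⇒ p = - \frac{7}{4}.
Matching constants: q = -5p + 5q - 2 ⇒ q = - \frac{27}{16}.
General: s(n) = A·(5)^n - \frac{7 n}{4} - \frac{27}{16}.
Apply s(0) = -7: A - \frac{27}{16} = -7 ⇒ A = - \frac{85}{16}.
So s(n) = - \frac{85 \cdot 5^{n}}{16} - \frac{7 n}{4} - \frac{27}{16}.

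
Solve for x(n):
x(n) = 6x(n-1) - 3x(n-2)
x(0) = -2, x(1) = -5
Characteristic equation: x² - 6x + 3 = 0.
Discriminant Δ = (6)² + 4·(-3) = 24.
Roots r₁,₂ = (6 ± √24)/2, so r₁ = \sqrt{6} + 3, r₂ = 3 - \sqrt{6}.
General solution: x(n) = A·r₁^n + B·r₂^n.
From the initial conditions, A + B = -2 and r₁A + r₂B = -5.
Since r₁ - r₂ = √24: A = (-5 - (-2)r₂)/√24 = -1 + \frac{\sqrt{6}}{12}, and B = -2 - A = -1 - \frac{\sqrt{6}}{12}.
So x(n) = \left(-1 + \frac{\sqrt{6}}{12}\right)\left(\sqrt{6} + 3\right)^n + \left(-1 - \frac{\sqrt{6}}{12}\right)\left(3 - \sqrt{6}\right)^n.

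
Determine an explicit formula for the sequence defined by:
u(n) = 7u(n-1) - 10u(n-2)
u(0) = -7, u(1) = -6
Characteristic equation: x² - 7x + 10 = 0, which factors as (x - (2))(x - (5)) = 0.
Roots r₁ = 2, r₂ = 5 (distinct).
General solution: u(n) = A·(2)^n + B·(5)^n.
From u(0) = -7: A + B = -7.
From u(1) = -6: 2A + 5B = -6.
Solving: A = - \frac{29}{3}, B = \frac{8}{3}.
So u(n) = - \frac{29 \cdot 2^{n}}{3} + \frac{8 \cdot 5^{n}}{3}.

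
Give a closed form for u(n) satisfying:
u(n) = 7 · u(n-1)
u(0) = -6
Pure geometric recurrence with ratio 7.
By induction u(n) = u(0) · (7)^n = - 6 \cdot 7^{n}.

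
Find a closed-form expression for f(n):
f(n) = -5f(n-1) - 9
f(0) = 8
First-order linear non-homogeneous.
Homogeneous solution: f_h(n) = A·(-5)^n.
Try constant particular solution f_p = K: K = -5K - 9 ⇒ K = - \frac{3}{2}.
General: f(n) = A·(-5)^n - \frac{3}{2}.
Apply f(0) = 8: A - \frac{3}{2} = 8 ⇒ A = \frac{19}{2}.
So f(n) = \frac{19 \left(-5\right)^{n}}{2} - \frac{3}{2}.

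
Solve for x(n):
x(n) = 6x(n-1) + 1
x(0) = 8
First-order linear non-homogeneous.
Homogeneous solution: x_h(n) = A·(6)^n.
Try constant particular solution x_p = K: K = 6K + 1 ⇒ K = - \frac{1}{5}.
General: x(n) = A·(6)^n - \frac{1}{5}.
Apply x(0) = 8: A - \frac{1}{5} = 8 ⇒ A = \frac{41}{5}.
So x(n) = \frac{41 \cdot 6^{n}}{5} - \frac{1}{5}.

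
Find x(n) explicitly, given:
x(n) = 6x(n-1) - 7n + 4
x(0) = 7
First-order linear with linear forcing.
Homogeneous solution: x_h(n) = A·(6)^n.
Try particular x_p(n) = pn + q. Substituting:
  pn + q = 6(p(n-1) + q) - 7n + 4.
Matching the n-coefficient: p = 6p - 7 ⇒ p = \frac{7}{5}.
Matching constants: q = -6p + 6q + 4 ⇒ q = \frac{22}{25}.
General: x(n) = A·(6)^n + \frac{7 n}{5} + \frac{22}{25}.
Apply x(0) = 7: A + \frac{22}{25} = 7 ⇒ A = \frac{153}{25}.
So x(n) = \frac{153 \cdot 6^{n}}{25} + \frac{7 n}{5} + \frac{22}{25}.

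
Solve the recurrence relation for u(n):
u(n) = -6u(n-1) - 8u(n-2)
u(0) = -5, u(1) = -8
Characteristic equation: x² + 6x + 8 = 0, which factors as (x - (-4))(x - (-2)) = 0.
Roots r₁ = -4, r₂ = -2 (distinct).
General solution: u(n) = A·(-4)^n + B·(-2)^n.
From u(0) = -5: A + B = -5.
From u(1) = -8: -4A - 2B = -8.
Solving: A = 9, B = -14.
So u(n) = - 14 \left(-2\right)^{n} + 9 \left(-4\right)^{n}.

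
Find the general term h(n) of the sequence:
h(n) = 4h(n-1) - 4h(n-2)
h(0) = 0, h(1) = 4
Characteristic equation: x² - 4x + 4 = 0, which is (x - (2))².
Repeated root r = 2.
General solution: h(n) = (A + Bn)·(2)^n.
From h(0) = 0: A = 0.
From h(1) = 4: (A + B)·(2) = 4 ⇒ B = 2.
So h(n) = \left(2 n\right) \cdot (2)^n.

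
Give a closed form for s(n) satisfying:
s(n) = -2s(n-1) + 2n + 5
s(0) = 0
First-order linear with linear forcing.
Homogeneous solution: s_h(n) = A·(-2)^n.
Try particular s_p(n) = pn + q. Substituting:
  pn + q = -2(p(n-1) + q) + 2n + 5.
Matching the n-coefficient: p = -2p + 2 ⇒ p = \frac{2}{3}.
Matching constants: q = 2p - 2q + 5 ⇒ q = \frac{19}{9}.
General: s(n) = A·(-2)^n + \frac{2 n}{3} + \frac{19}{9}.
Apply s(0) = 0: A + \frac{19}{9} = 0 ⇒ A = - \frac{19}{9}.
So s(n) = - \frac{19 \left(-2\right)^{n}}{9} + \frac{2 n}{3} + \frac{19}{9}.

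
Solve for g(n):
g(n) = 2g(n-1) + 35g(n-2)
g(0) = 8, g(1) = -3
Characteristic equation: x² - 2x - 35 = 0, which factors as (x - (-5))(x - (7)) = 0.
Roots r₁ = -5, r₂ = 7 (distinct).
General solution: g(n) = A·(-5)^n + B·(7)^n.
From g(0) = 8: A + B = 8.
From g(1) = -3: -5A + 7B = -3.
Solving: A = \frac{59}{12}, B = \frac{37}{12}.
So g(n) = \frac{59 \left(-5\right)^{n}}{12} + \frac{37 \cdot 7^{n}}{12}.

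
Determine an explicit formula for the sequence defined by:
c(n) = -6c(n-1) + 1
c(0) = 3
First-order linear non-homogeneous.
Homogeneous solution: c_h(n) = A·(-6)^n.
Try constant particular solution c_p = K: K = -6K + 1 ⇒ K = \frac{1}{7}.
General: c(n) = A·(-6)^n + \frac{1}{7}.
Apply c(0) = 3: A + \frac{1}{7} = 3 ⇒ A = \frac{20}{7}.
So c(n) = \frac{20 \left(-6\right)^{n}}{7} + \frac{1}{7}.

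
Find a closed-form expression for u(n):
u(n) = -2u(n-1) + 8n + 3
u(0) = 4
First-order linear with linear forcing.
Homogeneous solution: u_h(n) = A·(-2)^n.
Try particular u_p(n) = pn + q. Substituting:
  pn + q = -2(p(n-1) + q) + 8n + 3.
Matching the n-coefficient: p = -2p + 8 ⇒ p = \frac{8}{3}.
Matching constants: q = 2p - 2q + 3 ⇒ q = \frac{25}{9}.
General: u(n) = A·(-2)^n + \frac{8 n}{3} + \frac{25}{9}.
Apply u(0) = 4: A + \frac{25}{9} = 4 ⇒ A = \frac{11}{9}.
So u(n) = \frac{11 \left(-2\right)^{n}}{9} + \frac{8 n}{3} + \frac{25}{9}.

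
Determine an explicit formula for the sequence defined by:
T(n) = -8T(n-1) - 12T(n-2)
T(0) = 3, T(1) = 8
Characteristic equation: x² + 8x + 12 = 0, which factors as (x - (-2))(x - (-6)) = 0.
Roots r₁ = -2, r₂ = -6 (distinct).
General solution: T(n) = A·(-2)^n + B·(-6)^n.
From T(0) = 3: A + B = 3.
From T(1) = 8: -2A - 6B = 8.
Solving: A = \frac{13}{2}, B = - \frac{7}{2}.
So T(n) = \frac{13 \left(-2\right)^{n}}{2} - \frac{7 \left(-6\right)^{n}}{2}.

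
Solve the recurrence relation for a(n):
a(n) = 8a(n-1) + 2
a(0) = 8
First-order linear non-homogeneous.
Homogeneous solution: a_h(n) = A·(8)^n.
Try constant particular solution a_p = K: K = 8K + 2 ⇒ K = - \frac{2}{7}.
General: a(n) = A·(8)^n - \frac{2}{7}.
Apply a(0) = 8: A - \frac{2}{7} = 8 ⇒ A = \frac{58}{7}.
So a(n) = \frac{58 \cdot 8^{n}}{7} - \frac{2}{7}.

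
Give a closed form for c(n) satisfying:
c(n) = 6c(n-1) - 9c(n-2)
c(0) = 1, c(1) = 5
Characteristic equation: x² - 6x + 9 = 0, which is (x - (3))².
Repeated root r = 3.
General solution: c(n) = (A + Bn)·(3)^n.
From c(0) = 1: A = 1.
From c(1) = 5: (A + B)·(3) = 5 ⇒ B = \frac{2}{3}.
So c(n) = \left(\frac{2 n}{3} + 1\right) \cdot (3)^n.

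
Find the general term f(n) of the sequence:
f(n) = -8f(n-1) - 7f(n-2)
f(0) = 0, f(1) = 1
Characteristic equation: x² + 8x + 7 = 0, which factors as (x - (-1))(x - (-7)) = 0.
Roots r₁ = -1, r₂ = -7 (distinct).
General solution: f(n) = A·(-1)^n + B·(-7)^n.
From f(0) = 0: A + B = 0.
From f(1) = 1: -A - 7B = 1.
Solving: A = \frac{1}{6}, B = - \frac{1}{6}.
So f(n) = \frac{\left(-1\right)^{n}}{6} - \frac{\left(-7\right)^{n}}{6}.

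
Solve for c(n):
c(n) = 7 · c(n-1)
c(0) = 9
Pure geometric recurrence with ratio 7.
By induction c(n) = c(0) · (7)^n = 9 \cdot 7^{n}.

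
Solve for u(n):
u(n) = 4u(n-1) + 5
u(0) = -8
First-order linear non-homogeneous.
Homogeneous solution: u_h(n) = A·(4)^n.
Try constant particular solution u_p = K: K = 4K + 5 ⇒ K = - \frac{5}{3}.
General: u(n) = A·(4)^n - \frac{5}{3}.
Apply u(0) = -8: A - \frac{5}{3} = -8 ⇒ A = - \frac{19}{3}.
So u(n) = - \frac{19 \cdot 4^{n}}{3} - \frac{5}{3}.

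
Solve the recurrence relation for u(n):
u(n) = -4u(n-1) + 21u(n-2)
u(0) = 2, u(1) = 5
Characteristic equation: x² + 4x - 21 = 0, which factors as (x - (3))(x - (-7)) = 0.
Roots r₁ = 3, r₂ = -7 (distinct).
General solution: u(n) = A·(3)^n + B·(-7)^n.
From u(0) = 2: A + B = 2.
From u(1) = 5: 3A - 7B = 5.
Solving: A = \frac{19}{10}, B = \frac{1}{10}.
So u(n) = \frac{\left(-7\right)^{n}}{10} + \frac{19 \cdot 3^{n}}{10}.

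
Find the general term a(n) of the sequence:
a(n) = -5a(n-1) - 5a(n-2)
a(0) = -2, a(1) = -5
Characteristic equation: x² + 5x + 5 = 0.
Discriminant Δ = (-5)² + 4·(-5) = 5.
Roots r₁,₂ = (-5 ± √5)/2, so r₁ = - \frac{5}{2} + \frac{\sqrt{5}}{2}, r₂ = - \frac{5}{2} - \frac{\sqrt{5}}{2}.
General solution: a(n) = A·r₁^n + B·r₂^n.
From the initial conditions, A + B = -2 and r₁A + r₂B = -5.
Since r₁ - r₂ = √5: A = (-5 - (-2)r₂)/√5 = - 2 \sqrt{5} - 1, and B = -2 - A = -1 + 2 \sqrt{5}.
So a(n) = \left(- 2 \sqrt{5} - 1\right)\left(- \frac{5}{2} + \frac{\sqrt{5}}{2}\right)^n + \left(-1 + 2 \sqrt{5}\right)\left(- \frac{5}{2} - \frac{\sqrt{5}}{2}\right)^n.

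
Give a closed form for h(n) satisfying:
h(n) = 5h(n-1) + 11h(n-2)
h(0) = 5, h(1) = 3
Characteristic equation: x² - 5x - 11 = 0.
Discriminant Δ = (5)² + 4·(11) = 69.
Roots r₁,₂ = (5 ± √69)/2, so r₁ = \frac{5}{2} + \frac{\sqrt{69}}{2}, r₂ = \frac{5}{2} - \frac{\sqrt{69}}{2}.
General solution: h(n) = A·r₁^n + B·r₂^n.
From the initial conditions, A + B = 5 and r₁A + r₂B = 3.
Since r₁ - r₂ = √69: A = (3 - (5)r₂)/√69 = \frac{5}{2} - \frac{19 \sqrt{69}}{138}, and B = 5 - A = \frac{19 \sqrt{69}}{138} + \frac{5}{2}.
So h(n) = \left(\frac{5}{2} - \frac{19 \sqrt{69}}{138}\right)\left(\frac{5}{2} + \frac{\sqrt{69}}{2}\right)^n + \left(\frac{19 \sqrt{69}}{138} + \frac{5}{2}\right)\left(\frac{5}{2} - \frac{\sqrt{69}}{2}\right)^n.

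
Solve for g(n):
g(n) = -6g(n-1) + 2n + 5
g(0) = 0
First-order linear with linear forcing.
Homogeneous solution: g_h(n) = A·(-6)^n.
Try particular g_p(n) = pn + q. Substituting:
  pn + q = -6(p(n-1) + q) + 2n + 5.
Matching the n-coefficient: p = -6p + 2 ⇒ p = \frac{2}{7}.
Matching constants: q = 6p - 6q + 5 ⇒ q = \frac{47}{49}.
General: g(n) = A·(-6)^n + \frac{2 n}{7} + \frac{47}{49}.
Apply g(0) = 0: A + \frac{47}{49} = 0 ⇒ A = - \frac{47}{49}.
So g(n) = - \frac{47 \left(-6\right)^{n}}{49} + \frac{2 n}{7} + \frac{47}{49}.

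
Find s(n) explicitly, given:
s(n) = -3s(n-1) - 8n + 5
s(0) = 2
First-order linear with linear forcing.
Homogeneous solution: s_h(n) = A·(-3)^n.
Try particular s_p(n) = pn + q. Substituting:
  pn + q = -3(p(n-1) + q) - 8n + 5.
Matching the n-coefficient: p = -3p - 8 ⇒ p = -2.
Matching constants: q = 3p - 3q + 5 ⇒ q = - \frac{1}{4}.
General: s(n) = A·(-3)^n - 2 n - \frac{1}{4}.
Apply s(0) = 2: A - \frac{1}{4} = 2 ⇒ A = \frac{9}{4}.
So s(n) = \frac{9 \left(-3\right)^{n}}{4} - 2 n - \frac{1}{4}.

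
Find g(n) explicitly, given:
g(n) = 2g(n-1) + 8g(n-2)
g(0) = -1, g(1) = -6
Characteristic equation: x² - 2x - 8 = 0, which factors as (x - (-2))(x - (4)) = 0.
Roots r₁ = -2, r₂ = 4 (distinct).
General solution: g(n) = A·(-2)^n + B·(4)^n.
From g(0) = -1: A + B = -1.
From g(1) = -6: -2A + 4B = -6.
Solving: A = \frac{1}{3}, B = - \frac{4}{3}.
So g(n) = \frac{\left(-2\right)^{n}}{3} - \frac{4 \cdot 4^{n}}{3}.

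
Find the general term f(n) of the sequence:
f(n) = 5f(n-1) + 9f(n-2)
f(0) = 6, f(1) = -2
Characteristic equation: x² - 5x - 9 = 0.
Discriminant Δ = (5)² + 4·(9) = 61.
Roots r₁,₂ = (5 ± √61)/2, so r₁ = \frac{5}{2} + \frac{\sqrt{61}}{2}, r₂ = \frac{5}{2} - \frac{\sqrt{61}}{2}.
General solution: f(n) = A·r₁^n + B·r₂^n.
From the initial conditions, A + B = 6 and r₁A + r₂B = -2.
Since r₁ - r₂ = √61: A = (-2 - (6)r₂)/√61 = 3 - \frac{17 \sqrt{61}}{61}, and B = 6 - A = \frac{17 \sqrt{61}}{61} + 3.
So f(n) = \left(3 - \frac{17 \sqrt{61}}{61}\right)\left(\frac{5}{2} + \frac{\sqrt{61}}{2}\right)^n + \left(\frac{17 \sqrt{61}}{61} + 3\right)\left(\frac{5}{2} - \frac{\sqrt{61}}{2}\right)^n.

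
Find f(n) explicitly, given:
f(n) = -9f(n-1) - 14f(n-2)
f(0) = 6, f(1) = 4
Characteristic equation: x² + 9x + 14 = 0, which factors as (x - (-7))(x - (-2)) = 0.
Roots r₁ = -7, r₂ = -2 (distinct).
General solution: f(n) = A·(-7)^n + B·(-2)^n.
From f(0) = 6: A + B = 6.
From f(1) = 4: -7A - 2B = 4.
Solving: A = - \frac{16}{5}, B = \frac{46}{5}.
So f(n) = \frac{46 \left(-2\right)^{n}}{5} - \frac{16 \left(-7\right)^{n}}{5}.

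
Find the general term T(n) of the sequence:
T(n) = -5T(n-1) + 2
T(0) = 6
First-order linear non-homogeneous.
Homogeneous solution: T_h(n) = A·(-5)^n.
Try constant particular solution T_p = K: K = -5K + 2 ⇒ K = \frac{1}{3}.
General: T(n) = A·(-5)^n + \frac{1}{3}.
Apply T(0) = 6: A + \frac{1}{3} = 6 ⇒ A = \frac{17}{3}.
So T(n) = \frac{17 \left(-5\right)^{n}}{3} + \frac{1}{3}.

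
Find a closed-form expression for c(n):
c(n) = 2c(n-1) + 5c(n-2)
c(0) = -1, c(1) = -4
Characteristic equation: x² - 2x - 5 = 0.
Discriminant Δ = (2)² + 4·(5) = 24.
Roots r₁,₂ = (2 ± √24)/2, so r₁ = 1 + \sqrt{6}, r₂ = 1 - \sqrt{6}.
General solution: c(n) = A·r₁^n + B·r₂^n.
From the initial conditions, A + B = -1 and r₁A + r₂B = -4.
Since r₁ - r₂ = √24: A = (-4 - (-1)r₂)/√24 = - \frac{\sqrt{6}}{4} - \frac{1}{2}, and B = -1 - A = - \frac{1}{2} + \frac{\sqrt{6}}{4}.
So c(n) = \left(- \frac{\sqrt{6}}{4} - \frac{1}{2}\right)\left(1 + \sqrt{6}\right)^n + \left(- \frac{1}{2} + \frac{\sqrt{6}}{4}\right)\left(1 - \sqrt{6}\right)^n.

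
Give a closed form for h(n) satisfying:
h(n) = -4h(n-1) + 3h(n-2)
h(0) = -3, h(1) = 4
Characteristic equation: x² + 4x - 3 = 0.
Discriminant Δ = (-4)² + 4·(3) = 28.
Roots r₁,₂ = (-4 ± √28)/2, so r₁ = -2 + \sqrt{7}, r₂ = - \sqrt{7} - 2.
General solution: h(n) = A·r₁^n + B·r₂^n.
From the initial conditions, A + B = -3 and r₁A + r₂B = 4.
Since r₁ - r₂ = √28: A = (4 - (-3)r₂)/√28 = - \frac{3}{2} - \frac{\sqrt{7}}{7}, and B = -3 - A = - \frac{3}{2} + \frac{\sqrt{7}}{7}.
So h(n) = \left(- \frac{3}{2} - \frac{\sqrt{7}}{7}\right)\left(-2 + \sqrt{7}\right)^n + \left(- \frac{3}{2} + \frac{\sqrt{7}}{7}\right)\left(- \sqrt{7} - 2\right)^n.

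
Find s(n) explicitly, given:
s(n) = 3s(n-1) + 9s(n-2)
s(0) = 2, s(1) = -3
Characteristic equation: x² - 3x - 9 = 0.
Discriminant Δ = (3)² + 4·(9) = 45.
Roots r₁,₂ = (3 ± √45)/2, so r₁ = \frac{3}{2} + \frac{3 \sqrt{5}}{2}, r₂ = \frac{3}{2} - \frac{3 \sqrt{5}}{2}.
General solution: s(n) = A·r₁^n + B·r₂^n.
From the initial conditions, A + B = 2 and r₁A + r₂B = -3.
Since r₁ - r₂ = √45: A = (-3 - (2)r₂)/√45 = 1 - \frac{2 \sqrt{5}}{5}, and B = 2 - A = \frac{2 \sqrt{5}}{5} + 1.
So s(n) = \left(1 - \frac{2 \sqrt{5}}{5}\right)\left(\frac{3}{2} + \frac{3 \sqrt{5}}{2}\right)^n + \left(\frac{2 \sqrt{5}}{5} + 1\right)\left(\frac{3}{2} - \frac{3 \sqrt{5}}{2}\right)^n.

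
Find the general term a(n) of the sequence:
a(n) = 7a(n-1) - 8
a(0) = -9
First-order linear non-homogeneous.
Homogeneous solution: a_h(n) = A·(7)^n.
Try constant particular solution a_p = K: K = 7K - 8 ⇒ K = \frac{4}{3}.
General: a(n) = A·(7)^n + \frac{4}{3}.
Apply a(0) = -9: A + \frac{4}{3} = -9 ⇒ A = - \frac{31}{3}.
So a(n) = \frac{4}{3} - \frac{31 \cdot 7^{n}}{3}.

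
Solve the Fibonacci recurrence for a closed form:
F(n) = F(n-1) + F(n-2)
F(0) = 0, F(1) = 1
This is the Fibonacci sequence.
Characteristic equation: x² - x - 1 = 0; roots r₁ = \frac{1}{2} + \frac{\sqrt{5}}{2}, r₂ = \frac{1}{2} - \frac{\sqrt{5}}{2}.
General: F(n) = A·r₁^n + B·r₂^n. Solving with F(0)=0, F(1)=1 gives A = \frac{\sqrt{5}}{5}, B = - \frac{\sqrt{5}}{5}.
So F(n) = \frac{2^{- n} \sqrt{5} \left(- \left(1 - \sqrt{5}\right)^{n} + \left(1 + \sqrt{5}\right)^{n}\right)}{5}.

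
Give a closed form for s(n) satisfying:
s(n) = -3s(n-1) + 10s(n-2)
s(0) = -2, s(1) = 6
Characteristic equation: x² + 3x - 10 = 0, which factors as (x - (2))(x - (-5)) = 0.
Roots r₁ = 2, r₂ = -5 (distinct).
General solution: s(n) = A·(2)^n + B·(-5)^n.
From s(0) = -2: A + B = -2.
From s(1) = 6: 2A - 5B = 6.
Solving: A = - \frac{4}{7}, B = - \frac{10}{7}.
So s(n) = - \frac{10 \left(-5\right)^{n}}{7} - \frac{4 \cdot 2^{n}}{7}.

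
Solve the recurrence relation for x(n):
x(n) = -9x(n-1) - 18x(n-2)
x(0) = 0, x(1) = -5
Characteristic equation: x² + 9x + 18 = 0, which factors as (x - (-3))(x - (-6)) = 0.
Roots r₁ = -3, r₂ = -6 (distinct).
General solution: x(n) = A·(-3)^n + B·(-6)^n.
From x(0) = 0: A + B = 0.
From x(1) = -5: -3A - 6B = -5.
Solving: A = - \frac{5}{3}, B = \frac{5}{3}.
So x(n) = - \frac{5 \left(-3\right)^{n}}{3} + \frac{5 \left(-6\right)^{n}}{3}.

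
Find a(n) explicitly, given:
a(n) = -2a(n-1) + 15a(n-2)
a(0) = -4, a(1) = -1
Characteristic equation: x² + 2x - 15 = 0, which factors as (x - (-5))(x - (3)) = 0.
Roots r₁ = -5, r₂ = 3 (distinct).
General solution: a(n) = A·(-5)^n + B·(3)^n.
From a(0) = -4: A + B = -4.
From a(1) = -1: -5A + 3B = -1.
Solving: A = - \frac{11}{8}, B = - \frac{21}{8}.
So a(n) = - \frac{11 \left(-5\right)^{n}}{8} - \frac{21 \cdot 3^{n}}{8}.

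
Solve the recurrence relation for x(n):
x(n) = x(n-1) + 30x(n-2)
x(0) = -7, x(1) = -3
Characteristic equation: x² - x - 30 = 0, which factors as (x - (-5))(x - (6)) = 0.
Roots r₁ = -5, r₂ = 6 (distinct).
General solution: x(n) = A·(-5)^n + B·(6)^n.
From x(0) = -7: A + B = -7.
From x(1) = -3: -5A + 6B = -3.
Solving: A = - \frac{39}{11}, B = - \frac{38}{11}.
So x(n) = - \frac{39 \left(-5\right)^{n}}{11} - \frac{38 \cdot 6^{n}}{11}.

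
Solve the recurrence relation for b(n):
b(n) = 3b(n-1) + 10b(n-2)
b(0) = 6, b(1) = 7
Characteristic equation: x² - 3x - 10 = 0, which factors as (x - (5))(x - (-2)) = 0.
Roots r₁ = 5, r₂ = -2 (distinct).
General solution: b(n) = A·(5)^n + B·(-2)^n.
From b(0) = 6: A + B = 6.
From b(1) = 7: 5A - 2B = 7.
Solving: A = \frac{19}{7}, B = \frac{23}{7}.
So b(n) = \frac{23 \left(-2\right)^{n}}{7} + \frac{19 \cdot 5^{n}}{7}.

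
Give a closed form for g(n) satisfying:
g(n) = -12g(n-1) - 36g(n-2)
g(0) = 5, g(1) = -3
Characteristic equation: x² + 12x + 36 = 0, which is (x - (-6))².
Repeated root r = -6.
General solution: g(n) = (A + Bn)·(-6)^n.
From g(0) = 5: A = 5.
From g(1) = -3: (A + B)·(-6) = -3 ⇒ B = - \frac{9}{2}.
So g(n) = \left(5 - \frac{9 n}{2}\right) \cdot (-6)^n.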